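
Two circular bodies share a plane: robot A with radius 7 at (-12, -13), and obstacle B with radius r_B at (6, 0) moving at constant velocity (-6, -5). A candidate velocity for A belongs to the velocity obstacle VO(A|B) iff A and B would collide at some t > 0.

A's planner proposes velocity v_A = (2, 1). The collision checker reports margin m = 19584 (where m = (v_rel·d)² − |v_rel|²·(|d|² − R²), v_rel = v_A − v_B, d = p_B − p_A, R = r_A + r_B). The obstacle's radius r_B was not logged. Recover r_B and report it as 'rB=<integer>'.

m = 19584
d = (18, 13);  v_rel = (8, 6),  |v_rel|² = 100
v_rel×d = (8)·(13) − (6)·(18) = -4
since m = R²·100 − (-4)²:  R² = (16 + 19584) / 100 = 196
R = √196 = 14  ⇒  r_B = 14 − 7 = 7

rB=7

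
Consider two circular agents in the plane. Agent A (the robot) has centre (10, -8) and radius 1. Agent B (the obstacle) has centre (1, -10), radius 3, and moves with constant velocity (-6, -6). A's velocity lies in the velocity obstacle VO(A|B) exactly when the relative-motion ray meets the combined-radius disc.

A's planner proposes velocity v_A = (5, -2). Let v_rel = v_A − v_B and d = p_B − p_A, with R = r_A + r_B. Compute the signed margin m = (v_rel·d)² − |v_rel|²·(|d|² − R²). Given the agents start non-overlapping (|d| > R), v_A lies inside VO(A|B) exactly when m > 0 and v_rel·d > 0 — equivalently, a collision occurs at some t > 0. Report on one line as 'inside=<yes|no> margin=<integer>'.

d = (-9, -2),  |d|² = 85;  R = 1+3 = 4,  c = 85−4² = 69
v_rel = (11, 4),  |v_rel|² = 137;  v_rel·d = (11)·(-9) + (4)·(-2) = -107
137·t² + 214·t + 69 = 0  ⇒  m = (-107)² − 137·69 = 1996
m = 1996 > 0,  v_rel·d = -107 < 0  ⇒  outside

inside=no margin=1996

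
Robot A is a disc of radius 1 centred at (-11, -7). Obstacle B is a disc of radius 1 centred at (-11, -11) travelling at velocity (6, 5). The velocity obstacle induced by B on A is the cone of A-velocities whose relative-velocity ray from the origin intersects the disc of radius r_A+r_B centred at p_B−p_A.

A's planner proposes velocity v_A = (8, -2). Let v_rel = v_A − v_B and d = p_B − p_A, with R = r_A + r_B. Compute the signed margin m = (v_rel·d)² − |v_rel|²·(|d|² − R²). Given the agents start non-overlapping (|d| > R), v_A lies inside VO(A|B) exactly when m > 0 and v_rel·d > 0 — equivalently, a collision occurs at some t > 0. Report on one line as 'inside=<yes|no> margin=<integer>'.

d = (0, -4),  |d|² = 16;  R = 1+1 = 2,  c = 16−2² = 12
v_rel = (2, -7),  |v_rel|² = 53;  v_rel·d = (2)·(0) + (-7)·(-4) = 28
53·t² − 56·t + 12 = 0  ⇒  m = 28² − 53·12 = 148
m = 148 > 0,  v_rel·d = 28 > 0  ⇒  inside

inside=yes margin=148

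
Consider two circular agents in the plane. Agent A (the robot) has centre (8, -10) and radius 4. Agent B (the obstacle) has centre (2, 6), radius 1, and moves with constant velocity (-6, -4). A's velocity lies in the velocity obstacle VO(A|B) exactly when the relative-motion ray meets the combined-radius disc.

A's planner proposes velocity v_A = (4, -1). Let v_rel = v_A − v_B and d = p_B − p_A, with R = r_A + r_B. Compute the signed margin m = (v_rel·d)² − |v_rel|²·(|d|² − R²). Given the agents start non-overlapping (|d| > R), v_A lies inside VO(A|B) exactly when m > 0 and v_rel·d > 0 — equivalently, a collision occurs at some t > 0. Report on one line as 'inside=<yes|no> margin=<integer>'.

d = (-6, 16),  |d|² = 292;  R = 4+1 = 5,  c = 292−5² = 267
v_rel = (10, 3),  |v_rel|² = 109;  v_rel·d = (10)·(-6) + (3)·(16) = -12
109·t² + 24·t + 267 = 0  ⇒  m = (-12)² − 109·267 = -28959
m = -28959 < 0,  v_rel·d = -12 < 0  ⇒  outside

inside=no margin=-28959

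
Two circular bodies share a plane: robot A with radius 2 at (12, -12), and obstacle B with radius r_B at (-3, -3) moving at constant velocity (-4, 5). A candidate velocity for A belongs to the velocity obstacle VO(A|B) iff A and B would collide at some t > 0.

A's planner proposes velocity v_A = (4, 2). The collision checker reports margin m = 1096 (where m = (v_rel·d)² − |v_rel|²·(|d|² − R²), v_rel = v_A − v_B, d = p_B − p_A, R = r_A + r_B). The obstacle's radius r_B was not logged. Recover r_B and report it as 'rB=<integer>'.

m = 1096
d = (-15, 9);  v_rel = (8, -3),  |v_rel|² = 73
v_rel×d = (8)·(9) − (-3)·(-15) = 27
since m = R²·73 − 27²:  R² = (729 + 1096) / 73 = 25
R = √25 = 5  ⇒  r_B = 5 − 2 = 3

rB=3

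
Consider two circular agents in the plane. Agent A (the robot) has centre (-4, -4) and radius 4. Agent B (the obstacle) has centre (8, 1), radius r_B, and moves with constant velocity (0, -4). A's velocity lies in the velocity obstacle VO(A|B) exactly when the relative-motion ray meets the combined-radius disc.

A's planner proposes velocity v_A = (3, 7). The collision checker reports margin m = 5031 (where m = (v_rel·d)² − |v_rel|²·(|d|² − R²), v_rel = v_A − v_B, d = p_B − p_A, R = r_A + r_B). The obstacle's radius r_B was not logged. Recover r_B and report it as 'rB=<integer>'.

m = 5031
d = (12, 5);  v_rel = (3, 11),  |v_rel|² = 130
v_rel×d = (3)·(5) − (11)·(12) = -117
since m = R²·130 − (-117)²:  R² = (13689 + 5031) / 130 = 144
R = √144 = 12  ⇒  r_B = 12 − 4 = 8

rB=8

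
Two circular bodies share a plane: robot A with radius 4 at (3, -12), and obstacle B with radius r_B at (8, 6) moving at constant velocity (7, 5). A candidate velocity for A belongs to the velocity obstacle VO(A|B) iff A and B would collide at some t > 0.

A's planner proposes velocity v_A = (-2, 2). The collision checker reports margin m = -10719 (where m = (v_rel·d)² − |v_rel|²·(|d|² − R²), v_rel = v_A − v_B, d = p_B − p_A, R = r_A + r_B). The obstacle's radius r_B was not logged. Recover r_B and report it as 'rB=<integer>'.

m = -10719
d = (5, 18);  v_rel = (-9, -3),  |v_rel|² = 90
v_rel×d = (-9)·(18) − (-3)·(5) = -147
since m = R²·90 − (-147)²:  R² = (21609 + -10719) / 90 = 121
R = √121 = 11  ⇒  r_B = 11 − 4 = 7

rB=7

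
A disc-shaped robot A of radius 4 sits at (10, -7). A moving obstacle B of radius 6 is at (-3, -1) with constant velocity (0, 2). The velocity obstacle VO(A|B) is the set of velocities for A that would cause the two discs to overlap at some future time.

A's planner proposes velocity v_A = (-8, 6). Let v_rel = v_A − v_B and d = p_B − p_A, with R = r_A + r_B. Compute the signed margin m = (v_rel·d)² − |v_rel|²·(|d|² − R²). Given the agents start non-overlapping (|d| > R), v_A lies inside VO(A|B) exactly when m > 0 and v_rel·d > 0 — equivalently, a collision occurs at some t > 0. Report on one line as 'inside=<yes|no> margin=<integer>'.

d = (-13, 6),  |d|² = 205;  R = 4+6 = 10,  c = 205−10² = 105
v_rel = (-8, 4),  |v_rel|² = 80;  v_rel·d = (-8)·(-13) + (4)·(6) = 128
80·t² − 256·t + 105 = 0  ⇒  m = 128² − 80·105 = 7984
m = 7984 > 0,  v_rel·d = 128 > 0  ⇒  inside

inside=yes margin=7984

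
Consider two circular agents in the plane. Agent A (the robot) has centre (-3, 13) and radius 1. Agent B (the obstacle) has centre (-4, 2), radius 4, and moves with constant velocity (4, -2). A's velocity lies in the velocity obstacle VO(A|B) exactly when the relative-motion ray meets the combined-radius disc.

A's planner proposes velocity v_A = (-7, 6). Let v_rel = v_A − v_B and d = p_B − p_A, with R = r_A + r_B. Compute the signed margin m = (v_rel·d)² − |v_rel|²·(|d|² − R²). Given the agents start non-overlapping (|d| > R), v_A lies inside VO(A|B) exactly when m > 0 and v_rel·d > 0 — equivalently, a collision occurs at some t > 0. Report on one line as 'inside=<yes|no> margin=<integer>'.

d = (-1, -11),  |d|² = 122;  R = 1+4 = 5,  c = 122−5² = 97
v_rel = (-11, 8),  |v_rel|² = 185;  v_rel·d = (-11)·(-1) + (8)·(-11) = -77
185·t² + 154·t + 97 = 0  ⇒  m = (-77)² − 185·97 = -12016
m = -12016 < 0,  v_rel·d = -77 < 0  ⇒  outside

inside=no margin=-12016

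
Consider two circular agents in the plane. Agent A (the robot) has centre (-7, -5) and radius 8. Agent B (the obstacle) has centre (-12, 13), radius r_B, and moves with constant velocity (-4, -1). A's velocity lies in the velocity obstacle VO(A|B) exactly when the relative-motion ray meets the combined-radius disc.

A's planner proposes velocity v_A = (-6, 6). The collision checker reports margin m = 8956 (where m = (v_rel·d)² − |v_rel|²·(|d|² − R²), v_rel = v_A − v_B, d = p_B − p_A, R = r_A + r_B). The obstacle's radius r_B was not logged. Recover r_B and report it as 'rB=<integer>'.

m = 8956
d = (-5, 18);  v_rel = (-2, 7),  |v_rel|² = 53
v_rel×d = (-2)·(18) − (7)·(-5) = -1
since m = R²·53 − (-1)²:  R² = (1 + 8956) / 53 = 169
R = √169 = 13  ⇒  r_B = 13 − 8 = 5

rB=5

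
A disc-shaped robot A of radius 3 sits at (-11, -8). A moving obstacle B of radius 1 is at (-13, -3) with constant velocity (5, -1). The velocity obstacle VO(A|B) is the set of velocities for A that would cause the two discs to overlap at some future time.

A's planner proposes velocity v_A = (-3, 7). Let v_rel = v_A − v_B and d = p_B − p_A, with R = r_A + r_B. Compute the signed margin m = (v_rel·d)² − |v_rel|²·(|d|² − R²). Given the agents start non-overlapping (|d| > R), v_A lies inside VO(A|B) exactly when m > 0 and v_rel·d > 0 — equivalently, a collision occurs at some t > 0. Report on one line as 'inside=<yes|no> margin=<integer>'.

d = (-2, 5),  |d|² = 29;  R = 3+1 = 4,  c = 29−4² = 13
v_rel = (-8, 8),  |v_rel|² = 128;  v_rel·d = (-8)·(-2) + (8)·(5) = 56
128·t² − 112·t + 13 = 0  ⇒  m = 56² − 128·13 = 1472
m = 1472 > 0,  v_rel·d = 56 > 0  ⇒  inside

inside=yes margin=1472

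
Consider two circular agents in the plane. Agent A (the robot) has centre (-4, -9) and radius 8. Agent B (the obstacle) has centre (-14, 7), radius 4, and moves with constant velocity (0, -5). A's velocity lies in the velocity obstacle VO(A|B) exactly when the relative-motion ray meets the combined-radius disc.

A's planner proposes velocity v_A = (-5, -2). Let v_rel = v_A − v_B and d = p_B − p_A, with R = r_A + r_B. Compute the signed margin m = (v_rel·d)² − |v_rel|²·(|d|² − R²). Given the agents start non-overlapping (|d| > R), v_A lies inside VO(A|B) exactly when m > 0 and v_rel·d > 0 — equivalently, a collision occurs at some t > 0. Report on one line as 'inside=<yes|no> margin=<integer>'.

d = (-10, 16),  |d|² = 356;  R = 8+4 = 12,  c = 356−12² = 212
v_rel = (-5, 3),  |v_rel|² = 34;  v_rel·d = (-5)·(-10) + (3)·(16) = 98
34·t² − 196·t + 212 = 0  ⇒  m = 98² − 34·212 = 2396
m = 2396 > 0,  v_rel·d = 98 > 0  ⇒  inside

inside=yes margin=2396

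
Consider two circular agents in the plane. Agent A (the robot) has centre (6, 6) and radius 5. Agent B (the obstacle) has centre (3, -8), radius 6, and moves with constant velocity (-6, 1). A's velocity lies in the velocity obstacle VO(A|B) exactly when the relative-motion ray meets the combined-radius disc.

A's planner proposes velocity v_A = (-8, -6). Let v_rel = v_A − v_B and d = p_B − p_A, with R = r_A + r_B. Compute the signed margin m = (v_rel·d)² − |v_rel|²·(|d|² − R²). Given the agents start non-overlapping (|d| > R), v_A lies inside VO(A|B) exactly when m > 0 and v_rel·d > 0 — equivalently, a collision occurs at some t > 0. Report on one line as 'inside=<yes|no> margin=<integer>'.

d = (-3, -14),  |d|² = 205;  R = 5+6 = 11,  c = 205−11² = 84
v_rel = (-2, -7),  |v_rel|² = 53;  v_rel·d = (-2)·(-3) + (-7)·(-14) = 104
53·t² − 208·t + 84 = 0  ⇒  m = 104² − 53·84 = 6364
m = 6364 > 0,  v_rel·d = 104 > 0  ⇒  inside

inside=yes margin=6364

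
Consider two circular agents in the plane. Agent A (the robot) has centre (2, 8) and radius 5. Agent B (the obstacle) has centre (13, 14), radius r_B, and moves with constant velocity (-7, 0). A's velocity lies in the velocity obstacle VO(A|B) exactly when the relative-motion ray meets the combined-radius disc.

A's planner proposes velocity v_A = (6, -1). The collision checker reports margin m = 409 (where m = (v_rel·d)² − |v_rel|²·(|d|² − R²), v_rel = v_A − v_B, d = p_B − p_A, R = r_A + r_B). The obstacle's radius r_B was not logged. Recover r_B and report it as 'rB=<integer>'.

m = 409
d = (11, 6);  v_rel = (13, -1),  |v_rel|² = 170
v_rel×d = (13)·(6) − (-1)·(11) = 89
since m = R²·170 − 89²:  R² = (7921 + 409) / 170 = 49
R = √49 = 7  ⇒  r_B = 7 − 5 = 2

rB=2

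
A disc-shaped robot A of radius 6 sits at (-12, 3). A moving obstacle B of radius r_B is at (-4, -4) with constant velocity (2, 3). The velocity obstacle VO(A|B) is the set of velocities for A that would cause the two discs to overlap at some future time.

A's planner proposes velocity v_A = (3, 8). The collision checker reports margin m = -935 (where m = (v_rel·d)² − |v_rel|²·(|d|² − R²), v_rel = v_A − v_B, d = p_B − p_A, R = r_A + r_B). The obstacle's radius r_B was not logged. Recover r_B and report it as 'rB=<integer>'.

m = -935
d = (8, -7);  v_rel = (1, 5),  |v_rel|² = 26
v_rel×d = (1)·(-7) − (5)·(8) = -47
since m = R²·26 − (-47)²:  R² = (2209 + -935) / 26 = 49
R = √49 = 7  ⇒  r_B = 7 − 6 = 1

rB=1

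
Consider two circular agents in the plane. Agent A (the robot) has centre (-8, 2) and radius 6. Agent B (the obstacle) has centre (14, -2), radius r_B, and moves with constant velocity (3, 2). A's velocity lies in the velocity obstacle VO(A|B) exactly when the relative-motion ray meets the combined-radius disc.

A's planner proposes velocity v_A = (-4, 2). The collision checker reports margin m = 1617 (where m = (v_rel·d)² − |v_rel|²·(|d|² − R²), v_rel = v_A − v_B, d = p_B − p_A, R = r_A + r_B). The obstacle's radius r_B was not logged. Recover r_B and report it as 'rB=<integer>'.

m = 1617
d = (22, -4);  v_rel = (-7, 0),  |v_rel|² = 49
v_rel×d = (-7)·(-4) − (0)·(22) = 28
since m = R²·49 − 28²:  R² = (784 + 1617) / 49 = 49
R = √49 = 7  ⇒  r_B = 7 − 6 = 1

rB=1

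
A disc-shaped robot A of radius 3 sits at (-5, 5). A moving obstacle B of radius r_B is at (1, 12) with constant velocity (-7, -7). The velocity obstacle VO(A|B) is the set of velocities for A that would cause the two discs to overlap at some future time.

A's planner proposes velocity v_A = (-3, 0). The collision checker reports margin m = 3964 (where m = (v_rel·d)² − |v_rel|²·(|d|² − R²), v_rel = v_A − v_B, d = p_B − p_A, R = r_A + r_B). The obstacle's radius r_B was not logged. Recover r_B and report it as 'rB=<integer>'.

m = 3964
d = (6, 7);  v_rel = (4, 7),  |v_rel|² = 65
v_rel×d = (4)·(7) − (7)·(6) = -14
since m = R²·65 − (-14)²:  R² = (196 + 3964) / 65 = 64
R = √64 = 8  ⇒  r_B = 8 − 3 = 5

rB=5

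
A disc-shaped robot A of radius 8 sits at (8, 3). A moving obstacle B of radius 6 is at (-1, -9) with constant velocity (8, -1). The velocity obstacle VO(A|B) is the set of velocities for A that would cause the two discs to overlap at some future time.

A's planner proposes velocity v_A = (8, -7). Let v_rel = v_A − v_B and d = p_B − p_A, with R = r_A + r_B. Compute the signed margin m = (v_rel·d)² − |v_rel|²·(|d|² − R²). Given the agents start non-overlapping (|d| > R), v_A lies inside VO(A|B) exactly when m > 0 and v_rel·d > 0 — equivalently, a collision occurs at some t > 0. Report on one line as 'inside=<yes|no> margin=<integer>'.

d = (-9, -12),  |d|² = 225;  R = 8+6 = 14,  c = 225−14² = 29
v_rel = (0, -6),  |v_rel|² = 36;  v_rel·d = (0)·(-9) + (-6)·(-12) = 72
36·t² − 144·t + 29 = 0  ⇒  m = 72² − 36·29 = 4140
m = 4140 > 0,  v_rel·d = 72 > 0  ⇒  inside

inside=yes margin=4140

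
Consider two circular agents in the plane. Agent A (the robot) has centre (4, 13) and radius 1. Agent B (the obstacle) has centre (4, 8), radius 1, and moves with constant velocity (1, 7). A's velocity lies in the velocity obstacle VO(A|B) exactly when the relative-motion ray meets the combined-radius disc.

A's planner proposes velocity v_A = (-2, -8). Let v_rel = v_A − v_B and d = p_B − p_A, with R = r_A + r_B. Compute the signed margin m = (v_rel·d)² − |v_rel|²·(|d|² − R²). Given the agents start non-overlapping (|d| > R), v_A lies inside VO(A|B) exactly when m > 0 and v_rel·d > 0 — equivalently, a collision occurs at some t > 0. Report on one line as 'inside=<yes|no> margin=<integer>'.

d = (0, -5),  |d|² = 25;  R = 1+1 = 2,  c = 25−2² = 21
v_rel = (-3, -15),  |v_rel|² = 234;  v_rel·d = (-3)·(0) + (-15)·(-5) = 75
234·t² − 150·t + 21 = 0  ⇒  m = 75² − 234·21 = 711
m = 711 > 0,  v_rel·d = 75 > 0  ⇒  inside

inside=yes margin=711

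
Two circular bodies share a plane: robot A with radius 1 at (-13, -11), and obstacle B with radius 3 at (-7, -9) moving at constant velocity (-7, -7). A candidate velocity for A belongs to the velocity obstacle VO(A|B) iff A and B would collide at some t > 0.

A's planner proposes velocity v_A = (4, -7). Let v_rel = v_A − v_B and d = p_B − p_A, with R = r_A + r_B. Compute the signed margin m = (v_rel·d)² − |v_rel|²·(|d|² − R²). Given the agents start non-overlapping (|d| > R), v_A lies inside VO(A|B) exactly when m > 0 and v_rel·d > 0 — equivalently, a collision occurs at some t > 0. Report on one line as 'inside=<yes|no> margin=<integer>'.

d = (6, 2),  |d|² = 40;  R = 1+3 = 4,  c = 40−4² = 24
v_rel = (11, 0),  |v_rel|² = 121;  v_rel·d = (11)·(6) + (0)·(2) = 66
121·t² − 132·t + 24 = 0  ⇒  m = 66² − 121·24 = 1452
m = 1452 > 0,  v_rel·d = 66 > 0  ⇒  inside

inside=yes margin=1452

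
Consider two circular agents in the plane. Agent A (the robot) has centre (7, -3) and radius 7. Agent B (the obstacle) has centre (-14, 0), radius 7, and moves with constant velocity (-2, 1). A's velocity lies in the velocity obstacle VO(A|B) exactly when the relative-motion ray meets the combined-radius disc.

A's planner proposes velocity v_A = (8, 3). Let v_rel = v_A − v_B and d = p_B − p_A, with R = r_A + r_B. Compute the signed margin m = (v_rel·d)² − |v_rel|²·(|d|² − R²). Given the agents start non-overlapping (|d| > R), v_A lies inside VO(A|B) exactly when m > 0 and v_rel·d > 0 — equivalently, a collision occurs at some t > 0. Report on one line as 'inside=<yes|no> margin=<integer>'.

d = (-21, 3),  |d|² = 450;  R = 7+7 = 14,  c = 450−14² = 254
v_rel = (10, 2),  |v_rel|² = 104;  v_rel·d = (10)·(-21) + (2)·(3) = -204
104·t² + 408·t + 254 = 0  ⇒  m = (-204)² − 104·254 = 15200
m = 15200 > 0,  v_rel·d = -204 < 0  ⇒  outside

inside=no margin=15200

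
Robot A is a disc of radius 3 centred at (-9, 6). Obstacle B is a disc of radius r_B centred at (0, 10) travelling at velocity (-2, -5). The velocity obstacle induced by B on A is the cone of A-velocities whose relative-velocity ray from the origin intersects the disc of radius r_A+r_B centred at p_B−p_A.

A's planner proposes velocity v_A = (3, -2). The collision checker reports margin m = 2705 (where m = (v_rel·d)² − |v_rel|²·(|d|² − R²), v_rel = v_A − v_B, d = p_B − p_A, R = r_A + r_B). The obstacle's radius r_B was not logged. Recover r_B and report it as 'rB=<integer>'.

m = 2705
d = (9, 4);  v_rel = (5, 3),  |v_rel|² = 34
v_rel×d = (5)·(4) − (3)·(9) = -7
since m = R²·34 − (-7)²:  R² = (49 + 2705) / 34 = 81
R = √81 = 9  ⇒  r_B = 9 − 3 = 6

rB=6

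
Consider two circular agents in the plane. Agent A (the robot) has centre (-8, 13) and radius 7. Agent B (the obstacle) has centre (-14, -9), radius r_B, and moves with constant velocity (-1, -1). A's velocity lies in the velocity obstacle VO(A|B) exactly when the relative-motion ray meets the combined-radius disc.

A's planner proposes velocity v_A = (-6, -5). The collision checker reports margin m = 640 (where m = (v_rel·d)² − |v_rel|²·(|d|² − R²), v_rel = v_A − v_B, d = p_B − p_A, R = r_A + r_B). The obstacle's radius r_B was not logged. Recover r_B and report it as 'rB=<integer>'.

m = 640
d = (-6, -22);  v_rel = (-5, -4),  |v_rel|² = 41
v_rel×d = (-5)·(-22) − (-4)·(-6) = 86
since m = R²·41 − 86²:  R² = (7396 + 640) / 41 = 196
R = √196 = 14  ⇒  r_B = 14 − 7 = 7

rB=7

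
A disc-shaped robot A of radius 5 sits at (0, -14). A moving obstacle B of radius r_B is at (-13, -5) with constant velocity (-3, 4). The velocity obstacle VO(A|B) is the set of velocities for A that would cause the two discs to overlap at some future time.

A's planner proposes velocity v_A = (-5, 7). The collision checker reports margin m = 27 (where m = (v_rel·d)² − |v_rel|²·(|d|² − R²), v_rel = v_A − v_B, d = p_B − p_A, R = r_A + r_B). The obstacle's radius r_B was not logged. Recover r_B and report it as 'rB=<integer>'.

m = 27
d = (-13, 9);  v_rel = (-2, 3),  |v_rel|² = 13
v_rel×d = (-2)·(9) − (3)·(-13) = 21
since m = R²·13 − 21²:  R² = (441 + 27) / 13 = 36
R = √36 = 6  ⇒  r_B = 6 − 5 = 1

rB=1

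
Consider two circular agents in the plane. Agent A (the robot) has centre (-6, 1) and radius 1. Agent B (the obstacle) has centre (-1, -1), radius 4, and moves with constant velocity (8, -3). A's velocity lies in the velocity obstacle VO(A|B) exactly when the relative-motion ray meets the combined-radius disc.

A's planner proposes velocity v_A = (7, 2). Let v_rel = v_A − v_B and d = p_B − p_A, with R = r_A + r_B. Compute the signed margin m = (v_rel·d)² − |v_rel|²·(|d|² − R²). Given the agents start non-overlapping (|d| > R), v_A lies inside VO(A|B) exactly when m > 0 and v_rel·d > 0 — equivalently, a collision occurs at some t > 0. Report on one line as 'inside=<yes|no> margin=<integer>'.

d = (5, -2),  |d|² = 29;  R = 1+4 = 5,  c = 29−5² = 4
v_rel = (-1, 5),  |v_rel|² = 26;  v_rel·d = (-1)·(5) + (5)·(-2) = -15
26·t² + 30·t + 4 = 0  ⇒  m = (-15)² − 26·4 = 121
m = 121 > 0,  v_rel·d = -15 < 0  ⇒  outside

inside=no margin=121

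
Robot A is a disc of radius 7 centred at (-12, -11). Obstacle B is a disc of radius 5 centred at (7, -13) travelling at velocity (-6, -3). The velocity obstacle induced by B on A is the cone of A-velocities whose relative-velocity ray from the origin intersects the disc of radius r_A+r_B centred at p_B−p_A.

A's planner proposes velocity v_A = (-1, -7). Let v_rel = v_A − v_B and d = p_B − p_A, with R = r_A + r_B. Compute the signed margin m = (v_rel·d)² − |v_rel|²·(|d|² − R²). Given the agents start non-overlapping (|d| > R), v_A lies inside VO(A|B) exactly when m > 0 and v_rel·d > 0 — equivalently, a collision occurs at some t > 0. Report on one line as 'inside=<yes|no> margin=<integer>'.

d = (19, -2),  |d|² = 365;  R = 7+5 = 12,  c = 365−12² = 221
v_rel = (5, -4),  |v_rel|² = 41;  v_rel·d = (5)·(19) + (-4)·(-2) = 103
41·t² − 206·t + 221 = 0  ⇒  m = 103² − 41·221 = 1548
m = 1548 > 0,  v_rel·d = 103 > 0  ⇒  inside

inside=yes margin=1548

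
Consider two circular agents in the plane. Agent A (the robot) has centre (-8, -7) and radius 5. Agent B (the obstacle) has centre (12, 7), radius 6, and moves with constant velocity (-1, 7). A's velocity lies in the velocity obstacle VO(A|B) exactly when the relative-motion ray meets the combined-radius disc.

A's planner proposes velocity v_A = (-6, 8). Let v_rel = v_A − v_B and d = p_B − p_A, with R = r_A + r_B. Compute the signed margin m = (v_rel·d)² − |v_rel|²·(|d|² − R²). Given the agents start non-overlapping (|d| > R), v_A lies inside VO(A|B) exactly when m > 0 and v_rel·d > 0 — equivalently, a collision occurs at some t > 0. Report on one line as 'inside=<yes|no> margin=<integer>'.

d = (20, 14),  |d|² = 596;  R = 5+6 = 11,  c = 596−11² = 475
v_rel = (-5, 1),  |v_rel|² = 26;  v_rel·d = (-5)·(20) + (1)·(14) = -86
26·t² + 172·t + 475 = 0  ⇒  m = (-86)² − 26·475 = -4954
m = -4954 < 0,  v_rel·d = -86 < 0  ⇒  outside

inside=no margin=-4954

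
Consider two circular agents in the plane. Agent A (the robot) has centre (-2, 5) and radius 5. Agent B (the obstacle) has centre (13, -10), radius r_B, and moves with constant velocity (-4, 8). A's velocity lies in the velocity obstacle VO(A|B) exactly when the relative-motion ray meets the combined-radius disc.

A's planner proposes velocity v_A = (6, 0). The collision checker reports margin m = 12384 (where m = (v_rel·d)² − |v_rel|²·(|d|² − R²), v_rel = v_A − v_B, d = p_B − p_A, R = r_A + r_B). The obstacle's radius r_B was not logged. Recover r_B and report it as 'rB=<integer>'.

m = 12384
d = (15, -15);  v_rel = (10, -8),  |v_rel|² = 164
v_rel×d = (10)·(-15) − (-8)·(15) = -30
since m = R²·164 − (-30)²:  R² = (900 + 12384) / 164 = 81
R = √81 = 9  ⇒  r_B = 9 − 5 = 4

rB=4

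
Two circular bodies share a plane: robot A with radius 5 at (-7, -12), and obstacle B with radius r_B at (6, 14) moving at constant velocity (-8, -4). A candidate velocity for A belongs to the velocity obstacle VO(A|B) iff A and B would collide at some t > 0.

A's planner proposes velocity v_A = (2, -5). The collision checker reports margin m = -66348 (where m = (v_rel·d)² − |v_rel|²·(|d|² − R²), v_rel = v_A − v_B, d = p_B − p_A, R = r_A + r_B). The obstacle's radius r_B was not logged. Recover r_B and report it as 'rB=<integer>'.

m = -66348
d = (13, 26);  v_rel = (10, -1),  |v_rel|² = 101
v_rel×d = (10)·(26) − (-1)·(13) = 273
since m = R²·101 − 273²:  R² = (74529 + -66348) / 101 = 81
R = √81 = 9  ⇒  r_B = 9 − 5 = 4

rB=4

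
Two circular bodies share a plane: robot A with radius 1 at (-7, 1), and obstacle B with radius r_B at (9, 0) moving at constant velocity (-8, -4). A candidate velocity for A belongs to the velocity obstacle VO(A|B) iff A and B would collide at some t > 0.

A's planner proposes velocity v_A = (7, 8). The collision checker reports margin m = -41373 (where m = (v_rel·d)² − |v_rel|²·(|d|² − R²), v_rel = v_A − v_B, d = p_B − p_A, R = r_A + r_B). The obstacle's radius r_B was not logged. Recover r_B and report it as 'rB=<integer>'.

m = -41373
d = (16, -1);  v_rel = (15, 12),  |v_rel|² = 369
v_rel×d = (15)·(-1) − (12)·(16) = -207
since m = R²·369 − (-207)²:  R² = (42849 + -41373) / 369 = 4
R = √4 = 2  ⇒  r_B = 2 − 1 = 1

rB=1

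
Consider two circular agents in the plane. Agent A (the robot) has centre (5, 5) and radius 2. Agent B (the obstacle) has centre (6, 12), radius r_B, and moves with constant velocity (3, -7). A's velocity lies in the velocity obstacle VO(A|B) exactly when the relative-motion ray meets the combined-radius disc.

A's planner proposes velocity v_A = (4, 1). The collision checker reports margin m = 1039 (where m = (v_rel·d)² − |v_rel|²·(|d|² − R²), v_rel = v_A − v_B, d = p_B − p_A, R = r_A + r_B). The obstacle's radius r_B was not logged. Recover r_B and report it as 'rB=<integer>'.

m = 1039
d = (1, 7);  v_rel = (1, 8),  |v_rel|² = 65
v_rel×d = (1)·(7) − (8)·(1) = -1
since m = R²·65 − (-1)²:  R² = (1 + 1039) / 65 = 16
R = √16 = 4  ⇒  r_B = 4 − 2 = 2

rB=2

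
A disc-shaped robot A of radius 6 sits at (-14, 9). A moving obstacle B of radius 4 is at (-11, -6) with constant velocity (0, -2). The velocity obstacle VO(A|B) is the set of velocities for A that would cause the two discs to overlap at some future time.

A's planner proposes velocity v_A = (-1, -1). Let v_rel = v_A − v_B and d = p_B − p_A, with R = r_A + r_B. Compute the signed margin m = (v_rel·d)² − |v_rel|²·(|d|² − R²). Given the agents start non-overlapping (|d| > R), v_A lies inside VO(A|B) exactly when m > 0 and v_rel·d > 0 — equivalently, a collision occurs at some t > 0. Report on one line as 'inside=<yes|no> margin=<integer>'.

d = (3, -15),  |d|² = 234;  R = 6+4 = 10,  c = 234−10² = 134
v_rel = (-1, 1),  |v_rel|² = 2;  v_rel·d = (-1)·(3) + (1)·(-15) = -18
2·t² + 36·t + 134 = 0  ⇒  m = (-18)² − 2·134 = 56
m = 56 > 0,  v_rel·d = -18 < 0  ⇒  outside

inside=no margin=56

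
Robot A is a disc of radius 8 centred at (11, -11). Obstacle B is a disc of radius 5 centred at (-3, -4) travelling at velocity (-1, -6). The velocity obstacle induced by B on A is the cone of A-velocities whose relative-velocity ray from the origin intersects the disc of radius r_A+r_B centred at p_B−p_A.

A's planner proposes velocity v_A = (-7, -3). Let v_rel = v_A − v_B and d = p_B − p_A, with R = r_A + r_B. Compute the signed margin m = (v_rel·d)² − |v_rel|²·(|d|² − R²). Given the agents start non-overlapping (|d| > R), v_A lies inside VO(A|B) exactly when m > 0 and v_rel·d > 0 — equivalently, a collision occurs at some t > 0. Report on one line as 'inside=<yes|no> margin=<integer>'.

d = (-14, 7),  |d|² = 245;  R = 8+5 = 13,  c = 245−13² = 76
v_rel = (-6, 3),  |v_rel|² = 45;  v_rel·d = (-6)·(-14) + (3)·(7) = 105
45·t² − 210·t + 76 = 0  ⇒  m = 105² − 45·76 = 7605
m = 7605 > 0,  v_rel·d = 105 > 0  ⇒  inside

inside=yes margin=7605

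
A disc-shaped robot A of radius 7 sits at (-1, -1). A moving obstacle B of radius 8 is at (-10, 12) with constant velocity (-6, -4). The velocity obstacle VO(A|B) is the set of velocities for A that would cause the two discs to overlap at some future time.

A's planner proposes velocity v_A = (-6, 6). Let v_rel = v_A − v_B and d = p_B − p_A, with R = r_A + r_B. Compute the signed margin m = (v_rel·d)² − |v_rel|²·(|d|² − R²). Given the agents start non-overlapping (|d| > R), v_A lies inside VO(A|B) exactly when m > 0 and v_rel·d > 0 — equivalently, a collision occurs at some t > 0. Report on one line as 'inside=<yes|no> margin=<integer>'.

d = (-9, 13),  |d|² = 250;  R = 7+8 = 15,  c = 250−15² = 25
v_rel = (0, 10),  |v_rel|² = 100;  v_rel·d = (0)·(-9) + (10)·(13) = 130
100·t² − 260·t + 25 = 0  ⇒  m = 130² − 100·25 = 14400
m = 14400 > 0,  v_rel·d = 130 > 0  ⇒  inside

inside=yes margin=14400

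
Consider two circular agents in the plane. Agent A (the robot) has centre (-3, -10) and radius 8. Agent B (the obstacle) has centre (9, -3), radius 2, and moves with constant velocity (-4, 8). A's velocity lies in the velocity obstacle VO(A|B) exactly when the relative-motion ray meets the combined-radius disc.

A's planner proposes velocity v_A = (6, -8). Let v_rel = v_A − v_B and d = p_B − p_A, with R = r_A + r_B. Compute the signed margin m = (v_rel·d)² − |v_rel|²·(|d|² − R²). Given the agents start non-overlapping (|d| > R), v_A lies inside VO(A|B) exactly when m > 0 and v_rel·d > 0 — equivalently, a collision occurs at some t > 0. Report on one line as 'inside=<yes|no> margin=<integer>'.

d = (12, 7),  |d|² = 193;  R = 8+2 = 10,  c = 193−10² = 93
v_rel = (10, -16),  |v_rel|² = 356;  v_rel·d = (10)·(12) + (-16)·(7) = 8
356·t² − 16·t + 93 = 0  ⇒  m = 8² − 356·93 = -33044
m = -33044 < 0,  v_rel·d = 8 > 0  ⇒  outside

inside=no margin=-33044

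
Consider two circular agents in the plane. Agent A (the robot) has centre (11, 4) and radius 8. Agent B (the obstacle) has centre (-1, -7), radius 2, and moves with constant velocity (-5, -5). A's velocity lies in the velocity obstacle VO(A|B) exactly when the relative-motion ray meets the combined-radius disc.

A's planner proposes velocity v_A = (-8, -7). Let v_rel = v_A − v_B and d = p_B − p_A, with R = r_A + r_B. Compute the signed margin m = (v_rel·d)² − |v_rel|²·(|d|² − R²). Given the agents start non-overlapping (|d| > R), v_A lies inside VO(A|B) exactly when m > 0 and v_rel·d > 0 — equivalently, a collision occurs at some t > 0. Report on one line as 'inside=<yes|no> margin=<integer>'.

d = (-12, -11),  |d|² = 265;  R = 8+2 = 10,  c = 265−10² = 165
v_rel = (-3, -2),  |v_rel|² = 13;  v_rel·d = (-3)·(-12) + (-2)·(-11) = 58
13·t² − 116·t + 165 = 0  ⇒  m = 58² − 13·165 = 1219
m = 1219 > 0,  v_rel·d = 58 > 0  ⇒  inside

inside=yes margin=1219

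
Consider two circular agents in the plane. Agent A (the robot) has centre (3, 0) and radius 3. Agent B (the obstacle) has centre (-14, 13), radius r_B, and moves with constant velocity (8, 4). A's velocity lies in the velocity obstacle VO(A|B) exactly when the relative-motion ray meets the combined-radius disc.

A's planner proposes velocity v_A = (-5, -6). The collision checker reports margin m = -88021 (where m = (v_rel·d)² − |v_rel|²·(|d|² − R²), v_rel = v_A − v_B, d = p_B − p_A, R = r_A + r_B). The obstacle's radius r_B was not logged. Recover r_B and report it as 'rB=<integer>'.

m = -88021
d = (-17, 13);  v_rel = (-13, -10),  |v_rel|² = 269
v_rel×d = (-13)·(13) − (-10)·(-17) = -339
since m = R²·269 − (-339)²:  R² = (114921 + -88021) / 269 = 100
R = √100 = 10  ⇒  r_B = 10 − 3 = 7

rB=7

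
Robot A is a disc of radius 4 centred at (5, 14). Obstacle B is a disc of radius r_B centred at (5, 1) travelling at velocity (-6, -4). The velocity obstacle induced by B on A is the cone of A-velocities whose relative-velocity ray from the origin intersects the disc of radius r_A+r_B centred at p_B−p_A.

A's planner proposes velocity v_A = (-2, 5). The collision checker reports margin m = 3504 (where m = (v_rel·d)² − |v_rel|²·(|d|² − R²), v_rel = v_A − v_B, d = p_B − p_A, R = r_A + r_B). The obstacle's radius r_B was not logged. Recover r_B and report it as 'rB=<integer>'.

m = 3504
d = (0, -13);  v_rel = (4, 9),  |v_rel|² = 97
v_rel×d = (4)·(-13) − (9)·(0) = -52
since m = R²·97 − (-52)²:  R² = (2704 + 3504) / 97 = 64
R = √64 = 8  ⇒  r_B = 8 − 4 = 4

rB=4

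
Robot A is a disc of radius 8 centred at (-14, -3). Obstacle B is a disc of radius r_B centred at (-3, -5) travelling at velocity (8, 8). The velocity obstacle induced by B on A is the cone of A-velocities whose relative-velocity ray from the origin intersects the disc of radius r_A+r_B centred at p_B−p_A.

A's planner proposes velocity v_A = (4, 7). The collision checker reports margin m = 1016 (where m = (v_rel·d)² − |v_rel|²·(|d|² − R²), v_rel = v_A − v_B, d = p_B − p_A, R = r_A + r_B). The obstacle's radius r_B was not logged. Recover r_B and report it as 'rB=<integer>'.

m = 1016
d = (11, -2);  v_rel = (-4, -1),  |v_rel|² = 17
v_rel×d = (-4)·(-2) − (-1)·(11) = 19
since m = R²·17 − 19²:  R² = (361 + 1016) / 17 = 81
R = √81 = 9  ⇒  r_B = 9 − 8 = 1

rB=1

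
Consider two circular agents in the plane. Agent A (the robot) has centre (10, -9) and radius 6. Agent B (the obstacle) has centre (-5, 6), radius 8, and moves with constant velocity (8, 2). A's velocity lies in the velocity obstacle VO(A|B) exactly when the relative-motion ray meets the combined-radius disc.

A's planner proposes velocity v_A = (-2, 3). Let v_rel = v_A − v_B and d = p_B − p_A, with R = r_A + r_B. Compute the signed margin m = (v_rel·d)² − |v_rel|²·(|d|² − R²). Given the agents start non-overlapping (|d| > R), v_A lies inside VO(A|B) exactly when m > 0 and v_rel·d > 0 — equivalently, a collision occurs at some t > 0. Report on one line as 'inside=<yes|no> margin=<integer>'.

d = (-15, 15),  |d|² = 450;  R = 6+8 = 14,  c = 450−14² = 254
v_rel = (-10, 1),  |v_rel|² = 101;  v_rel·d = (-10)·(-15) + (1)·(15) = 165
101·t² − 330·t + 254 = 0  ⇒  m = 165² − 101·254 = 1571
m = 1571 > 0,  v_rel·d = 165 > 0  ⇒  inside

inside=yes margin=1571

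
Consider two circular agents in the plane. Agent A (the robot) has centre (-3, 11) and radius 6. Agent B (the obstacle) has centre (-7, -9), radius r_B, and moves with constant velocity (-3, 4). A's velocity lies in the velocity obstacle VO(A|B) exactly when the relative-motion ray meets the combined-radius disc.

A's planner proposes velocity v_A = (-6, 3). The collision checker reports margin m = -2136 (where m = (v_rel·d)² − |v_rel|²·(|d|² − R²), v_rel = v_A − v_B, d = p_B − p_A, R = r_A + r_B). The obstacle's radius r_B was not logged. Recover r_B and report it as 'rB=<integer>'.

m = -2136
d = (-4, -20);  v_rel = (-3, -1),  |v_rel|² = 10
v_rel×d = (-3)·(-20) − (-1)·(-4) = 56
since m = R²·10 − 56²:  R² = (3136 + -2136) / 10 = 100
R = √100 = 10  ⇒  r_B = 10 − 6 = 4

rB=4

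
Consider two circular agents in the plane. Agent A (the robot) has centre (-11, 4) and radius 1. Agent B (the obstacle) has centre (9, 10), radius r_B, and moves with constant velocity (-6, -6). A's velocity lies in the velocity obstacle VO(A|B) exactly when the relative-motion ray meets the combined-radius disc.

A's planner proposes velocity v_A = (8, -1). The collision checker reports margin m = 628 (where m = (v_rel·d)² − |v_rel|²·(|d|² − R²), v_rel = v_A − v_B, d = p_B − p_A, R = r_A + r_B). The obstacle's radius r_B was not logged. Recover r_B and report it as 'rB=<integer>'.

m = 628
d = (20, 6);  v_rel = (14, 5),  |v_rel|² = 221
v_rel×d = (14)·(6) − (5)·(20) = -16
since m = R²·221 − (-16)²:  R² = (256 + 628) / 221 = 4
R = √4 = 2  ⇒  r_B = 2 − 1 = 1

rB=1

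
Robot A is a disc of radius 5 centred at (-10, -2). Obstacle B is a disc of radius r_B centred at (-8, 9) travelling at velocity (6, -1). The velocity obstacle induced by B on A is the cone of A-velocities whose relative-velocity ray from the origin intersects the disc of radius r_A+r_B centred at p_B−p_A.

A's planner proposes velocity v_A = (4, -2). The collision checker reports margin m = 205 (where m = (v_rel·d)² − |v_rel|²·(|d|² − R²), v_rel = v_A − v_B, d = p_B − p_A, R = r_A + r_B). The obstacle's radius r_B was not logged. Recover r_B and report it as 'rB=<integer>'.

m = 205
d = (2, 11);  v_rel = (-2, -1),  |v_rel|² = 5
v_rel×d = (-2)·(11) − (-1)·(2) = -20
since m = R²·5 − (-20)²:  R² = (400 + 205) / 5 = 121
R = √121 = 11  ⇒  r_B = 11 − 5 = 6

rB=6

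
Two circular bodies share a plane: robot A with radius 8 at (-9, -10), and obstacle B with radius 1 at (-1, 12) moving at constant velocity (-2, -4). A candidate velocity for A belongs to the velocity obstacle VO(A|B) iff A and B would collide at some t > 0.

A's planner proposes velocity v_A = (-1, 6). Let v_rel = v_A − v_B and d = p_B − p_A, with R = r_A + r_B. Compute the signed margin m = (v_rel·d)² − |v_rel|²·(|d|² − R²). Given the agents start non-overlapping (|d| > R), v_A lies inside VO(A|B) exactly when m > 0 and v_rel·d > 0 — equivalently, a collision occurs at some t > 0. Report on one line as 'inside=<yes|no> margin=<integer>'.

d = (8, 22),  |d|² = 548;  R = 8+1 = 9,  c = 548−9² = 467
v_rel = (1, 10),  |v_rel|² = 101;  v_rel·d = (1)·(8) + (10)·(22) = 228
101·t² − 456·t + 467 = 0  ⇒  m = 228² − 101·467 = 4817
m = 4817 > 0,  v_rel·d = 228 > 0  ⇒  inside

inside=yes margin=4817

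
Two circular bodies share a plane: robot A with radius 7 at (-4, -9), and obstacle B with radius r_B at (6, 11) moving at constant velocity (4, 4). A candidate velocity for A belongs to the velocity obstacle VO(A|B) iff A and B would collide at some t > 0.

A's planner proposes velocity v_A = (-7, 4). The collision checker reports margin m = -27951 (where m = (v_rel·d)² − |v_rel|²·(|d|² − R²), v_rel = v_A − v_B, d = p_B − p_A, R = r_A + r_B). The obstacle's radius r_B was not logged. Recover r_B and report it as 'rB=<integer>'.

m = -27951
d = (10, 20);  v_rel = (-11, 0),  |v_rel|² = 121
v_rel×d = (-11)·(20) − (0)·(10) = -220
since m = R²·121 − (-220)²:  R² = (48400 + -27951) / 121 = 169
R = √169 = 13  ⇒  r_B = 13 − 7 = 6

rB=6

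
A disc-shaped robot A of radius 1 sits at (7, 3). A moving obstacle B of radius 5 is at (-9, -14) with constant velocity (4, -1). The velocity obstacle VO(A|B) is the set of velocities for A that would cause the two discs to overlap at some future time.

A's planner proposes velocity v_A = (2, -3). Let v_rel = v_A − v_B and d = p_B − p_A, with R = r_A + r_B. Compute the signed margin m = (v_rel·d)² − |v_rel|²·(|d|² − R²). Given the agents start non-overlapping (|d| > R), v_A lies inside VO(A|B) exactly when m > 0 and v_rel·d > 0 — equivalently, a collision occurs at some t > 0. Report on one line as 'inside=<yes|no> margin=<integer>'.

d = (-16, -17),  |d|² = 545;  R = 1+5 = 6,  c = 545−6² = 509
v_rel = (-2, -2),  |v_rel|² = 8;  v_rel·d = (-2)·(-16) + (-2)·(-17) = 66
8·t² − 132·t + 509 = 0  ⇒  m = 66² − 8·509 = 284
m = 284 > 0,  v_rel·d = 66 > 0  ⇒  inside

inside=yes margin=284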